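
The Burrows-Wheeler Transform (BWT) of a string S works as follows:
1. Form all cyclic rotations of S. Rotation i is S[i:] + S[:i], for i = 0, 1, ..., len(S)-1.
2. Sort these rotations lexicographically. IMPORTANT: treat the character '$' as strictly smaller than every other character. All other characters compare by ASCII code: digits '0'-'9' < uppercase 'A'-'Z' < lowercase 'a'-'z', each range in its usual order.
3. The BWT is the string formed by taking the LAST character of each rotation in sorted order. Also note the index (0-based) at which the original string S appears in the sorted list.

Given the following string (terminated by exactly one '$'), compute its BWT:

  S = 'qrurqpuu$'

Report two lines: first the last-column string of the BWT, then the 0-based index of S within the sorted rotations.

Answer: uqr$uqurp
3

Derivation:
All 9 rotations (rotation i = S[i:]+S[:i]):
  rot[0] = qrurqpuu$
  rot[1] = rurqpuu$q
  rot[2] = urqpuu$qr
  rot[3] = rqpuu$qru
  rot[4] = qpuu$qrur
  rot[5] = puu$qrurq
  rot[6] = uu$qrurqp
  rot[7] = u$qrurqpu
  rot[8] = $qrurqpuu
Sorted (with $ < everything):
  sorted[0] = $qrurqpuu  (last char: 'u')
  sorted[1] = puu$qrurq  (last char: 'q')
  sorted[2] = qpuu$qrur  (last char: 'r')
  sorted[3] = qrurqpuu$  (last char: '$')
  sorted[4] = rqpuu$qru  (last char: 'u')
  sorted[5] = rurqpuu$q  (last char: 'q')
  sorted[6] = u$qrurqpu  (last char: 'u')
  sorted[7] = urqpuu$qr  (last char: 'r')
  sorted[8] = uu$qrurqp  (last char: 'p')
Last column: uqr$uqurp
Original string S is at sorted index 3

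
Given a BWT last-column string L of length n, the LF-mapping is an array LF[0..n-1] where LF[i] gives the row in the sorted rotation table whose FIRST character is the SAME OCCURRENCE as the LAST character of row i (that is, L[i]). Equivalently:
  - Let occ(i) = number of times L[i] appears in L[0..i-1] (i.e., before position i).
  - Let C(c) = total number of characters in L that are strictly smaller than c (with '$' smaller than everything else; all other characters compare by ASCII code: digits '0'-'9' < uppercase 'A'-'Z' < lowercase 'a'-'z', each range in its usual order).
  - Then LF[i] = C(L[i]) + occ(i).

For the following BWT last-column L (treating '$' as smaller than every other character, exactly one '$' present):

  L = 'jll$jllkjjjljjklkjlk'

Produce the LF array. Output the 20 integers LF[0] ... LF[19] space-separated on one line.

Answer: 1 13 14 0 2 15 16 9 3 4 5 17 6 7 10 18 11 8 19 12

Derivation:
Char counts: '$':1, 'j':8, 'k':4, 'l':7
C (first-col start): C('$')=0, C('j')=1, C('k')=9, C('l')=13
L[0]='j': occ=0, LF[0]=C('j')+0=1+0=1
L[1]='l': occ=0, LF[1]=C('l')+0=13+0=13
L[2]='l': occ=1, LF[2]=C('l')+1=13+1=14
L[3]='$': occ=0, LF[3]=C('$')+0=0+0=0
L[4]='j': occ=1, LF[4]=C('j')+1=1+1=2
L[5]='l': occ=2, LF[5]=C('l')+2=13+2=15
L[6]='l': occ=3, LF[6]=C('l')+3=13+3=16
L[7]='k': occ=0, LF[7]=C('k')+0=9+0=9
L[8]='j': occ=2, LF[8]=C('j')+2=1+2=3
L[9]='j': occ=3, LF[9]=C('j')+3=1+3=4
L[10]='j': occ=4, LF[10]=C('j')+4=1+4=5
L[11]='l': occ=4, LF[11]=C('l')+4=13+4=17
L[12]='j': occ=5, LF[12]=C('j')+5=1+5=6
L[13]='j': occ=6, LF[13]=C('j')+6=1+6=7
L[14]='k': occ=1, LF[14]=C('k')+1=9+1=10
L[15]='l': occ=5, LF[15]=C('l')+5=13+5=18
L[16]='k': occ=2, LF[16]=C('k')+2=9+2=11
L[17]='j': occ=7, LF[17]=C('j')+7=1+7=8
L[18]='l': occ=6, LF[18]=C('l')+6=13+6=19
L[19]='k': occ=3, LF[19]=C('k')+3=9+3=12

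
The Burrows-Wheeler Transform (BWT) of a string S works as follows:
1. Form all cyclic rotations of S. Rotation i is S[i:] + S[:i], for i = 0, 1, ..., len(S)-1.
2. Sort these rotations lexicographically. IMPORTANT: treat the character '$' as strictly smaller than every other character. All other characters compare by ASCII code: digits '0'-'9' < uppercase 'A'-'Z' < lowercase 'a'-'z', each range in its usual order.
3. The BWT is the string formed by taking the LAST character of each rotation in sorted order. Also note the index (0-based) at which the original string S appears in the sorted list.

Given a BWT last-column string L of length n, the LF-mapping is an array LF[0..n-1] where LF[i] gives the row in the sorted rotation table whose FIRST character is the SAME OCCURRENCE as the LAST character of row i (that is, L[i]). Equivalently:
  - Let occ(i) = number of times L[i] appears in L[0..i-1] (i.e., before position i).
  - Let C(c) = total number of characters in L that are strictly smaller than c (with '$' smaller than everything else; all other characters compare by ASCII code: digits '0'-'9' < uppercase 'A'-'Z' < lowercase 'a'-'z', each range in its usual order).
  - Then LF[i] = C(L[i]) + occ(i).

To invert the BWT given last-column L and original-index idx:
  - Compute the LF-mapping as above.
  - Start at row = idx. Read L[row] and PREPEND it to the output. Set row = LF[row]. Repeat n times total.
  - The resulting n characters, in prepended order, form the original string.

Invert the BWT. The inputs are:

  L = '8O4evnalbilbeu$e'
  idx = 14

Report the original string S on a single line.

Answer: unbelievableO48$

Derivation:
LF mapping: 2 3 1 7 15 13 4 11 5 10 12 6 8 14 0 9
Walk LF starting at row 14, prepending L[row]:
  step 1: row=14, L[14]='$', prepend. Next row=LF[14]=0
  step 2: row=0, L[0]='8', prepend. Next row=LF[0]=2
  step 3: row=2, L[2]='4', prepend. Next row=LF[2]=1
  step 4: row=1, L[1]='O', prepend. Next row=LF[1]=3
  step 5: row=3, L[3]='e', prepend. Next row=LF[3]=7
  step 6: row=7, L[7]='l', prepend. Next row=LF[7]=11
  step 7: row=11, L[11]='b', prepend. Next row=LF[11]=6
  step 8: row=6, L[6]='a', prepend. Next row=LF[6]=4
  step 9: row=4, L[4]='v', prepend. Next row=LF[4]=15
  step 10: row=15, L[15]='e', prepend. Next row=LF[15]=9
  step 11: row=9, L[9]='i', prepend. Next row=LF[9]=10
  step 12: row=10, L[10]='l', prepend. Next row=LF[10]=12
  step 13: row=12, L[12]='e', prepend. Next row=LF[12]=8
  step 14: row=8, L[8]='b', prepend. Next row=LF[8]=5
  step 15: row=5, L[5]='n', prepend. Next row=LF[5]=13
  step 16: row=13, L[13]='u', prepend. Next row=LF[13]=14
Reversed output: unbelievableO48$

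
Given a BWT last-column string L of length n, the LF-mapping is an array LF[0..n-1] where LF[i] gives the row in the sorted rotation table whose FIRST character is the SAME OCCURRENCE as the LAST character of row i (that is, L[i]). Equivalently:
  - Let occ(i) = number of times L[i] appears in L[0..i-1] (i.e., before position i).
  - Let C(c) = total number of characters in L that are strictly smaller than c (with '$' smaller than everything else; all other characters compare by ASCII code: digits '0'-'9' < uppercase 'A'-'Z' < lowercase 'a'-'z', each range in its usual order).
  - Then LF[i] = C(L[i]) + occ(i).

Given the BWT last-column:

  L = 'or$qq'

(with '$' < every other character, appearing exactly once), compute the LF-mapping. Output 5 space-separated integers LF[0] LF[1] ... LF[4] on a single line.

Char counts: '$':1, 'o':1, 'q':2, 'r':1
C (first-col start): C('$')=0, C('o')=1, C('q')=2, C('r')=4
L[0]='o': occ=0, LF[0]=C('o')+0=1+0=1
L[1]='r': occ=0, LF[1]=C('r')+0=4+0=4
L[2]='$': occ=0, LF[2]=C('$')+0=0+0=0
L[3]='q': occ=0, LF[3]=C('q')+0=2+0=2
L[4]='q': occ=1, LF[4]=C('q')+1=2+1=3

Answer: 1 4 0 2 3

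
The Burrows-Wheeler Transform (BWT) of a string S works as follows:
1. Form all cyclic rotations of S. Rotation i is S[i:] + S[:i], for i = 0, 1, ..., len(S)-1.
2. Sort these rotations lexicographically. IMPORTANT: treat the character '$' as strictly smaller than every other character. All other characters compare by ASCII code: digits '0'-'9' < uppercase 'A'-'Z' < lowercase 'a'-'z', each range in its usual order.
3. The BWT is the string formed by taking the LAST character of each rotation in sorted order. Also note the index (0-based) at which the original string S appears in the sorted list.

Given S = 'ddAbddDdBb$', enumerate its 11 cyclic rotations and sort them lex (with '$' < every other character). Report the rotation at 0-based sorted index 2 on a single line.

All 11 rotations (rotation i = S[i:]+S[:i]):
  rot[0] = ddAbddDdBb$
  rot[1] = dAbddDdBb$d
  rot[2] = AbddDdBb$dd
  rot[3] = bddDdBb$ddA
  rot[4] = ddDdBb$ddAb
  rot[5] = dDdBb$ddAbd
  rot[6] = DdBb$ddAbdd
  rot[7] = dBb$ddAbddD
  rot[8] = Bb$ddAbddDd
  rot[9] = b$ddAbddDdB
  rot[10] = $ddAbddDdBb
Sorted (with $ < everything):
  sorted[0] = $ddAbddDdBb
  sorted[1] = AbddDdBb$dd
  sorted[2] = Bb$ddAbddDd
  sorted[3] = DdBb$ddAbdd
  sorted[4] = b$ddAbddDdB
  sorted[5] = bddDdBb$ddA
  sorted[6] = dAbddDdBb$d
  sorted[7] = dBb$ddAbddD
  sorted[8] = dDdBb$ddAbd
  sorted[9] = ddAbddDdBb$
  sorted[10] = ddDdBb$ddAb
sorted[2] = Bb$ddAbddDd

Answer: Bb$ddAbddDd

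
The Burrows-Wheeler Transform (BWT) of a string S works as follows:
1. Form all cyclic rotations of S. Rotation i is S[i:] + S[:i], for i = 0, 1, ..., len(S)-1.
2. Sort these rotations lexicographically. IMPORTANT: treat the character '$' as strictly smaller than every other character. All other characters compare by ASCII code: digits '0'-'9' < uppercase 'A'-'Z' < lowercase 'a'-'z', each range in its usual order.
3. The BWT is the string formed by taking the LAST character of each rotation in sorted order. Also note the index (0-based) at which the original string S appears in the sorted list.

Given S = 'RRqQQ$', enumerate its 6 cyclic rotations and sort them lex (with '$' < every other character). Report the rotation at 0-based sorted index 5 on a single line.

All 6 rotations (rotation i = S[i:]+S[:i]):
  rot[0] = RRqQQ$
  rot[1] = RqQQ$R
  rot[2] = qQQ$RR
  rot[3] = QQ$RRq
  rot[4] = Q$RRqQ
  rot[5] = $RRqQQ
Sorted (with $ < everything):
  sorted[0] = $RRqQQ
  sorted[1] = Q$RRqQ
  sorted[2] = QQ$RRq
  sorted[3] = RRqQQ$
  sorted[4] = RqQQ$R
  sorted[5] = qQQ$RR
sorted[5] = qQQ$RR

Answer: qQQ$RR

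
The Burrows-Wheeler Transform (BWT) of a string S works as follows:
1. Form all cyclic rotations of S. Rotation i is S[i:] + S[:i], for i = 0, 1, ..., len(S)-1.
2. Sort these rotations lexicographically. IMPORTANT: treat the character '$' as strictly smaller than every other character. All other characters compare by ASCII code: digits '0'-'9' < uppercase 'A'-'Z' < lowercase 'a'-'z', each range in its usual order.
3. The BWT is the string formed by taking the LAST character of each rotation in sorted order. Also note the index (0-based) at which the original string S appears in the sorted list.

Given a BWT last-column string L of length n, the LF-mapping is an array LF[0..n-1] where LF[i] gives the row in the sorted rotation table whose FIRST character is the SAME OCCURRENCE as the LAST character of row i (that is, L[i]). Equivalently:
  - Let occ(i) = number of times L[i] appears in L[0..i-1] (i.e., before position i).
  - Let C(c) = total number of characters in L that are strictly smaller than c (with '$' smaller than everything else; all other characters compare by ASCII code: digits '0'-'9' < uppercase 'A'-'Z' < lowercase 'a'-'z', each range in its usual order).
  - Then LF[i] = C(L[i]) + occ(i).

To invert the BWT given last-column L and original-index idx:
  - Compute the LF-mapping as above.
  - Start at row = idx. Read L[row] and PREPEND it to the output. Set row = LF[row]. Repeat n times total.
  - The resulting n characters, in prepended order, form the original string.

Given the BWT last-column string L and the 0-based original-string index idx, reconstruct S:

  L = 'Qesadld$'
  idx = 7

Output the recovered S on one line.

Answer: saddleQ$

Derivation:
LF mapping: 1 5 7 2 3 6 4 0
Walk LF starting at row 7, prepending L[row]:
  step 1: row=7, L[7]='$', prepend. Next row=LF[7]=0
  step 2: row=0, L[0]='Q', prepend. Next row=LF[0]=1
  step 3: row=1, L[1]='e', prepend. Next row=LF[1]=5
  step 4: row=5, L[5]='l', prepend. Next row=LF[5]=6
  step 5: row=6, L[6]='d', prepend. Next row=LF[6]=4
  step 6: row=4, L[4]='d', prepend. Next row=LF[4]=3
  step 7: row=3, L[3]='a', prepend. Next row=LF[3]=2
  step 8: row=2, L[2]='s', prepend. Next row=LF[2]=7
Reversed output: saddleQ$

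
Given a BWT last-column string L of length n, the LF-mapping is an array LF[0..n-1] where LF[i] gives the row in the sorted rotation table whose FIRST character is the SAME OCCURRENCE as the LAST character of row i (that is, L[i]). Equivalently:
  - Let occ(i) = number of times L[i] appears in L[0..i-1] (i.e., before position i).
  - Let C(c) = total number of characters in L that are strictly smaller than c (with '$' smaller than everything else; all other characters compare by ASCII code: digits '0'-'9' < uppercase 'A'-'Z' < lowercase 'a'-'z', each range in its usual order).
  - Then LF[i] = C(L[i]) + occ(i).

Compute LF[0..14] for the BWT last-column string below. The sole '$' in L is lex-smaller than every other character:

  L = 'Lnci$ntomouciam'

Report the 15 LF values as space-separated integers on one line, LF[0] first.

Answer: 1 9 3 5 0 10 13 11 7 12 14 4 6 2 8

Derivation:
Char counts: '$':1, 'L':1, 'a':1, 'c':2, 'i':2, 'm':2, 'n':2, 'o':2, 't':1, 'u':1
C (first-col start): C('$')=0, C('L')=1, C('a')=2, C('c')=3, C('i')=5, C('m')=7, C('n')=9, C('o')=11, C('t')=13, C('u')=14
L[0]='L': occ=0, LF[0]=C('L')+0=1+0=1
L[1]='n': occ=0, LF[1]=C('n')+0=9+0=9
L[2]='c': occ=0, LF[2]=C('c')+0=3+0=3
L[3]='i': occ=0, LF[3]=C('i')+0=5+0=5
L[4]='$': occ=0, LF[4]=C('$')+0=0+0=0
L[5]='n': occ=1, LF[5]=C('n')+1=9+1=10
L[6]='t': occ=0, LF[6]=C('t')+0=13+0=13
L[7]='o': occ=0, LF[7]=C('o')+0=11+0=11
L[8]='m': occ=0, LF[8]=C('m')+0=7+0=7
L[9]='o': occ=1, LF[9]=C('o')+1=11+1=12
L[10]='u': occ=0, LF[10]=C('u')+0=14+0=14
L[11]='c': occ=1, LF[11]=C('c')+1=3+1=4
L[12]='i': occ=1, LF[12]=C('i')+1=5+1=6
L[13]='a': occ=0, LF[13]=C('a')+0=2+0=2
L[14]='m': occ=1, LF[14]=C('m')+1=7+1=8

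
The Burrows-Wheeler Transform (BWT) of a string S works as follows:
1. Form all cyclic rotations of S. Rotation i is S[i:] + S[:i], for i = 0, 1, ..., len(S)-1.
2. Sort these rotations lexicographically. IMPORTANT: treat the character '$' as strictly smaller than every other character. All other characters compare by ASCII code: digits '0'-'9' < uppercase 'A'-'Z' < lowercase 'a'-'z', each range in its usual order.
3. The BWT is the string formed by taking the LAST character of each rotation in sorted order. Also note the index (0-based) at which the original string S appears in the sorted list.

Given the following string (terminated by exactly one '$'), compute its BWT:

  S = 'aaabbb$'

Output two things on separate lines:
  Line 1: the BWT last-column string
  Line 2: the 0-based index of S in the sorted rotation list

Answer: b$aabba
1

Derivation:
All 7 rotations (rotation i = S[i:]+S[:i]):
  rot[0] = aaabbb$
  rot[1] = aabbb$a
  rot[2] = abbb$aa
  rot[3] = bbb$aaa
  rot[4] = bb$aaab
  rot[5] = b$aaabb
  rot[6] = $aaabbb
Sorted (with $ < everything):
  sorted[0] = $aaabbb  (last char: 'b')
  sorted[1] = aaabbb$  (last char: '$')
  sorted[2] = aabbb$a  (last char: 'a')
  sorted[3] = abbb$aa  (last char: 'a')
  sorted[4] = b$aaabb  (last char: 'b')
  sorted[5] = bb$aaab  (last char: 'b')
  sorted[6] = bbb$aaa  (last char: 'a')
Last column: b$aabba
Original string S is at sorted index 1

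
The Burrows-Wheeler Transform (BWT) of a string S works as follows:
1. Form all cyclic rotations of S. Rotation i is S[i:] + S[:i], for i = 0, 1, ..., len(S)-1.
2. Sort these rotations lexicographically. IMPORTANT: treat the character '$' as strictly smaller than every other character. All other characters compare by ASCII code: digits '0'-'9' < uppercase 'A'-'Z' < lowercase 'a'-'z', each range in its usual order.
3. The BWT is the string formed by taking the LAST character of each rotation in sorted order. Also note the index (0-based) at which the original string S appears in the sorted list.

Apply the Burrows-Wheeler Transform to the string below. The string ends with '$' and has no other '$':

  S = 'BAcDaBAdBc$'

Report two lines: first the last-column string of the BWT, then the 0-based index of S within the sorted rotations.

Answer: cBB$adcDBAA
3

Derivation:
All 11 rotations (rotation i = S[i:]+S[:i]):
  rot[0] = BAcDaBAdBc$
  rot[1] = AcDaBAdBc$B
  rot[2] = cDaBAdBc$BA
  rot[3] = DaBAdBc$BAc
  rot[4] = aBAdBc$BAcD
  rot[5] = BAdBc$BAcDa
  rot[6] = AdBc$BAcDaB
  rot[7] = dBc$BAcDaBA
  rot[8] = Bc$BAcDaBAd
  rot[9] = c$BAcDaBAdB
  rot[10] = $BAcDaBAdBc
Sorted (with $ < everything):
  sorted[0] = $BAcDaBAdBc  (last char: 'c')
  sorted[1] = AcDaBAdBc$B  (last char: 'B')
  sorted[2] = AdBc$BAcDaB  (last char: 'B')
  sorted[3] = BAcDaBAdBc$  (last char: '$')
  sorted[4] = BAdBc$BAcDa  (last char: 'a')
  sorted[5] = Bc$BAcDaBAd  (last char: 'd')
  sorted[6] = DaBAdBc$BAc  (last char: 'c')
  sorted[7] = aBAdBc$BAcD  (last char: 'D')
  sorted[8] = c$BAcDaBAdB  (last char: 'B')
  sorted[9] = cDaBAdBc$BA  (last char: 'A')
  sorted[10] = dBc$BAcDaBA  (last char: 'A')
Last column: cBB$adcDBAA
Original string S is at sorted index 3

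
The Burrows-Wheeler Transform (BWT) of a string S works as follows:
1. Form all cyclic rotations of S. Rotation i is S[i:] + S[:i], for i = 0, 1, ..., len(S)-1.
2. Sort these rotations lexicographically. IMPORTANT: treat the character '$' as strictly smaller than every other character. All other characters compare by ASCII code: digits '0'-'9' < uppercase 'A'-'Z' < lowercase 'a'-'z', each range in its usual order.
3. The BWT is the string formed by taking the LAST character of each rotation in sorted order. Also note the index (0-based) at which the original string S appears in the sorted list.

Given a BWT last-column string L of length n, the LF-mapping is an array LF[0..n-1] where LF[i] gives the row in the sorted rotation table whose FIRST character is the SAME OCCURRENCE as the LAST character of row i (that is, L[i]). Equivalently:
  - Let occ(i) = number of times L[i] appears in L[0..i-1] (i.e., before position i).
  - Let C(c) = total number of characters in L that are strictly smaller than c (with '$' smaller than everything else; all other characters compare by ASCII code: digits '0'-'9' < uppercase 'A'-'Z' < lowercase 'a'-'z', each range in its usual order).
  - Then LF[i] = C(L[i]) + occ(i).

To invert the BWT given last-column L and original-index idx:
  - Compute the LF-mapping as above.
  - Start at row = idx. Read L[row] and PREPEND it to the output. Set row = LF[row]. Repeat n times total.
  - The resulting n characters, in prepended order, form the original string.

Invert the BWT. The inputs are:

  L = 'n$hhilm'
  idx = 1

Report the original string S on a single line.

Answer: hhilmn$

Derivation:
LF mapping: 6 0 1 2 3 4 5
Walk LF starting at row 1, prepending L[row]:
  step 1: row=1, L[1]='$', prepend. Next row=LF[1]=0
  step 2: row=0, L[0]='n', prepend. Next row=LF[0]=6
  step 3: row=6, L[6]='m', prepend. Next row=LF[6]=5
  step 4: row=5, L[5]='l', prepend. Next row=LF[5]=4
  step 5: row=4, L[4]='i', prepend. Next row=LF[4]=3
  step 6: row=3, L[3]='h', prepend. Next row=LF[3]=2
  step 7: row=2, L[2]='h', prepend. Next row=LF[2]=1
Reversed output: hhilmn$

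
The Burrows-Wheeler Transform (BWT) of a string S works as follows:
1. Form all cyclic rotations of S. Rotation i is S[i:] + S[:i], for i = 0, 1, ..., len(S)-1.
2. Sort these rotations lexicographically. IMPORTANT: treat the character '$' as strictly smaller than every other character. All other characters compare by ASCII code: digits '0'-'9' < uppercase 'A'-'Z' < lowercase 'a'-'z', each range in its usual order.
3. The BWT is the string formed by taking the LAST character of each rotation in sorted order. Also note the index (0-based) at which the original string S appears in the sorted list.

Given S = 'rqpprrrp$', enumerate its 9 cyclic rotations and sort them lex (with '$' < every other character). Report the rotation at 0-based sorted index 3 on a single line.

Answer: prrrp$rqp

Derivation:
All 9 rotations (rotation i = S[i:]+S[:i]):
  rot[0] = rqpprrrp$
  rot[1] = qpprrrp$r
  rot[2] = pprrrp$rq
  rot[3] = prrrp$rqp
  rot[4] = rrrp$rqpp
  rot[5] = rrp$rqppr
  rot[6] = rp$rqpprr
  rot[7] = p$rqpprrr
  rot[8] = $rqpprrrp
Sorted (with $ < everything):
  sorted[0] = $rqpprrrp
  sorted[1] = p$rqpprrr
  sorted[2] = pprrrp$rq
  sorted[3] = prrrp$rqp
  sorted[4] = qpprrrp$r
  sorted[5] = rp$rqpprr
  sorted[6] = rqpprrrp$
  sorted[7] = rrp$rqppr
  sorted[8] = rrrp$rqpp
sorted[3] = prrrp$rqp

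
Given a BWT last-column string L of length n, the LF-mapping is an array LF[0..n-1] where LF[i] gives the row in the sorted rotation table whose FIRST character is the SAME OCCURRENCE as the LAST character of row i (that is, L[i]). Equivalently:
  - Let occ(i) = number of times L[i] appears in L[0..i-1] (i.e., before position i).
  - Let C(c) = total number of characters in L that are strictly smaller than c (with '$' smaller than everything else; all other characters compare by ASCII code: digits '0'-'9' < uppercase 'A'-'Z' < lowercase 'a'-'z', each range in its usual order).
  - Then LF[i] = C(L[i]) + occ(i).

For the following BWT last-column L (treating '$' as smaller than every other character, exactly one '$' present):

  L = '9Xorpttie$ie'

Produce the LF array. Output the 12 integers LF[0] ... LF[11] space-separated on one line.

Answer: 1 2 7 9 8 10 11 5 3 0 6 4

Derivation:
Char counts: '$':1, '9':1, 'X':1, 'e':2, 'i':2, 'o':1, 'p':1, 'r':1, 't':2
C (first-col start): C('$')=0, C('9')=1, C('X')=2, C('e')=3, C('i')=5, C('o')=7, C('p')=8, C('r')=9, C('t')=10
L[0]='9': occ=0, LF[0]=C('9')+0=1+0=1
L[1]='X': occ=0, LF[1]=C('X')+0=2+0=2
L[2]='o': occ=0, LF[2]=C('o')+0=7+0=7
L[3]='r': occ=0, LF[3]=C('r')+0=9+0=9
L[4]='p': occ=0, LF[4]=C('p')+0=8+0=8
L[5]='t': occ=0, LF[5]=C('t')+0=10+0=10
L[6]='t': occ=1, LF[6]=C('t')+1=10+1=11
L[7]='i': occ=0, LF[7]=C('i')+0=5+0=5
L[8]='e': occ=0, LF[8]=C('e')+0=3+0=3
L[9]='$': occ=0, LF[9]=C('$')+0=0+0=0
L[10]='i': occ=1, LF[10]=C('i')+1=5+1=6
L[11]='e': occ=1, LF[11]=C('e')+1=3+1=4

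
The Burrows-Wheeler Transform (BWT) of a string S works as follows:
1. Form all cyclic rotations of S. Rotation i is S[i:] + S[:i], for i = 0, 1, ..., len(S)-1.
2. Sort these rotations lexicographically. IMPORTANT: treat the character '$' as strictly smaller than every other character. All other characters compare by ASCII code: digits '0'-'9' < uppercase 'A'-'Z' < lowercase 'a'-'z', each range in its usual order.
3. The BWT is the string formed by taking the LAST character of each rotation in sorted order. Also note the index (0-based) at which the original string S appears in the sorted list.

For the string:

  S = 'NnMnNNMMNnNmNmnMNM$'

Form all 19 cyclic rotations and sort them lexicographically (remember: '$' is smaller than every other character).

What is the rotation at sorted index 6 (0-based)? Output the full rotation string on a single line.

All 19 rotations (rotation i = S[i:]+S[:i]):
  rot[0] = NnMnNNMMNnNmNmnMNM$
  rot[1] = nMnNNMMNnNmNmnMNM$N
  rot[2] = MnNNMMNnNmNmnMNM$Nn
  rot[3] = nNNMMNnNmNmnMNM$NnM
  rot[4] = NNMMNnNmNmnMNM$NnMn
  rot[5] = NMMNnNmNmnMNM$NnMnN
  rot[6] = MMNnNmNmnMNM$NnMnNN
  rot[7] = MNnNmNmnMNM$NnMnNNM
  rot[8] = NnNmNmnMNM$NnMnNNMM
  rot[9] = nNmNmnMNM$NnMnNNMMN
  rot[10] = NmNmnMNM$NnMnNNMMNn
  rot[11] = mNmnMNM$NnMnNNMMNnN
  rot[12] = NmnMNM$NnMnNNMMNnNm
  rot[13] = mnMNM$NnMnNNMMNnNmN
  rot[14] = nMNM$NnMnNNMMNnNmNm
  rot[15] = MNM$NnMnNNMMNnNmNmn
  rot[16] = NM$NnMnNNMMNnNmNmnM
  rot[17] = M$NnMnNNMMNnNmNmnMN
  rot[18] = $NnMnNNMMNnNmNmnMNM
Sorted (with $ < everything):
  sorted[0] = $NnMnNNMMNnNmNmnMNM
  sorted[1] = M$NnMnNNMMNnNmNmnMN
  sorted[2] = MMNnNmNmnMNM$NnMnNN
  sorted[3] = MNM$NnMnNNMMNnNmNmn
  sorted[4] = MNnNmNmnMNM$NnMnNNM
  sorted[5] = MnNNMMNnNmNmnMNM$Nn
  sorted[6] = NM$NnMnNNMMNnNmNmnM
  sorted[7] = NMMNnNmNmnMNM$NnMnN
  sorted[8] = NNMMNnNmNmnMNM$NnMn
  sorted[9] = NmNmnMNM$NnMnNNMMNn
  sorted[10] = NmnMNM$NnMnNNMMNnNm
  sorted[11] = NnMnNNMMNnNmNmnMNM$
  sorted[12] = NnNmNmnMNM$NnMnNNMM
  sorted[13] = mNmnMNM$NnMnNNMMNnN
  sorted[14] = mnMNM$NnMnNNMMNnNmN
  sorted[15] = nMNM$NnMnNNMMNnNmNm
  sorted[16] = nMnNNMMNnNmNmnMNM$N
  sorted[17] = nNNMMNnNmNmnMNM$NnM
  sorted[18] = nNmNmnMNM$NnMnNNMMN
sorted[6] = NM$NnMnNNMMNnNmNmnM

Answer: NM$NnMnNNMMNnNmNmnM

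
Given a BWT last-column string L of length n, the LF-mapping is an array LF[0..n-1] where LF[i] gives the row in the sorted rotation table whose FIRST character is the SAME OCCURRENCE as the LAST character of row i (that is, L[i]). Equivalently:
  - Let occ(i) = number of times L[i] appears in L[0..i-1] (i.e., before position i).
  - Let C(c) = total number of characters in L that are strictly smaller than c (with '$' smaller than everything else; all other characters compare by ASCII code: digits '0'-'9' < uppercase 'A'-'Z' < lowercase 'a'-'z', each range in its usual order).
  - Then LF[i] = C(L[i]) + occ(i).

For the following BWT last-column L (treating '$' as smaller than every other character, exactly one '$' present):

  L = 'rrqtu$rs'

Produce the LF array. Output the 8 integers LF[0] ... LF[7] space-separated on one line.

Char counts: '$':1, 'q':1, 'r':3, 's':1, 't':1, 'u':1
C (first-col start): C('$')=0, C('q')=1, C('r')=2, C('s')=5, C('t')=6, C('u')=7
L[0]='r': occ=0, LF[0]=C('r')+0=2+0=2
L[1]='r': occ=1, LF[1]=C('r')+1=2+1=3
L[2]='q': occ=0, LF[2]=C('q')+0=1+0=1
L[3]='t': occ=0, LF[3]=C('t')+0=6+0=6
L[4]='u': occ=0, LF[4]=C('u')+0=7+0=7
L[5]='$': occ=0, LF[5]=C('$')+0=0+0=0
L[6]='r': occ=2, LF[6]=C('r')+2=2+2=4
L[7]='s': occ=0, LF[7]=C('s')+0=5+0=5

Answer: 2 3 1 6 7 0 4 5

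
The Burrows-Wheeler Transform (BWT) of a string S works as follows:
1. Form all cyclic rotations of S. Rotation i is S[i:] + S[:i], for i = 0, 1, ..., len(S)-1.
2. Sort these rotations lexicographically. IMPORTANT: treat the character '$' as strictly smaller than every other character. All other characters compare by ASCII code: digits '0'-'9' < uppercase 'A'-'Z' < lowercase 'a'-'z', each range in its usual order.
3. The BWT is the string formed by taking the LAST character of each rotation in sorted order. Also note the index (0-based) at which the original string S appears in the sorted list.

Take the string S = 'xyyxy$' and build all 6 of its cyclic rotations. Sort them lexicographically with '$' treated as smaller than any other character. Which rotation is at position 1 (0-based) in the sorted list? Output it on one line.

All 6 rotations (rotation i = S[i:]+S[:i]):
  rot[0] = xyyxy$
  rot[1] = yyxy$x
  rot[2] = yxy$xy
  rot[3] = xy$xyy
  rot[4] = y$xyyx
  rot[5] = $xyyxy
Sorted (with $ < everything):
  sorted[0] = $xyyxy
  sorted[1] = xy$xyy
  sorted[2] = xyyxy$
  sorted[3] = y$xyyx
  sorted[4] = yxy$xy
  sorted[5] = yyxy$x
sorted[1] = xy$xyy

Answer: xy$xyy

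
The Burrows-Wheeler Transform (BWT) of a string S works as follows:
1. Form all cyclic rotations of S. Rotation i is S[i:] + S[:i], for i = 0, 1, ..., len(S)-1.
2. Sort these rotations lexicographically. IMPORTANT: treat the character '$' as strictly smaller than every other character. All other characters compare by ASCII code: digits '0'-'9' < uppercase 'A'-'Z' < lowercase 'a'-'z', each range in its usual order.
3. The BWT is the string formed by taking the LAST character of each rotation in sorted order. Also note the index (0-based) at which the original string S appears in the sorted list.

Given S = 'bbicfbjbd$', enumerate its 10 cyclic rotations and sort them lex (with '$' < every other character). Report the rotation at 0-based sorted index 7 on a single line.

Answer: fbjbd$bbic

Derivation:
All 10 rotations (rotation i = S[i:]+S[:i]):
  rot[0] = bbicfbjbd$
  rot[1] = bicfbjbd$b
  rot[2] = icfbjbd$bb
  rot[3] = cfbjbd$bbi
  rot[4] = fbjbd$bbic
  rot[5] = bjbd$bbicf
  rot[6] = jbd$bbicfb
  rot[7] = bd$bbicfbj
  rot[8] = d$bbicfbjb
  rot[9] = $bbicfbjbd
Sorted (with $ < everything):
  sorted[0] = $bbicfbjbd
  sorted[1] = bbicfbjbd$
  sorted[2] = bd$bbicfbj
  sorted[3] = bicfbjbd$b
  sorted[4] = bjbd$bbicf
  sorted[5] = cfbjbd$bbi
  sorted[6] = d$bbicfbjb
  sorted[7] = fbjbd$bbic
  sorted[8] = icfbjbd$bb
  sorted[9] = jbd$bbicfb
sorted[7] = fbjbd$bbic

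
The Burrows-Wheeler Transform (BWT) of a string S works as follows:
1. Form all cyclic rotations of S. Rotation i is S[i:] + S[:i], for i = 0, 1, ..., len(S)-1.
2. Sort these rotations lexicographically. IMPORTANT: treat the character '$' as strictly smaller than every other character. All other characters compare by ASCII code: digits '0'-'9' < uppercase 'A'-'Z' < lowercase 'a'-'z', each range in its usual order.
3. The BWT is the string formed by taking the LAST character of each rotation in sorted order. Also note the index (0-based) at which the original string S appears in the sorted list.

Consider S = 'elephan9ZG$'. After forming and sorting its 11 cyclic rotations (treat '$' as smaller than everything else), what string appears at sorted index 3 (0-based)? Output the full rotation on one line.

Answer: ZG$elephan9

Derivation:
All 11 rotations (rotation i = S[i:]+S[:i]):
  rot[0] = elephan9ZG$
  rot[1] = lephan9ZG$e
  rot[2] = ephan9ZG$el
  rot[3] = phan9ZG$ele
  rot[4] = han9ZG$elep
  rot[5] = an9ZG$eleph
  rot[6] = n9ZG$elepha
  rot[7] = 9ZG$elephan
  rot[8] = ZG$elephan9
  rot[9] = G$elephan9Z
  rot[10] = $elephan9ZG
Sorted (with $ < everything):
  sorted[0] = $elephan9ZG
  sorted[1] = 9ZG$elephan
  sorted[2] = G$elephan9Z
  sorted[3] = ZG$elephan9
  sorted[4] = an9ZG$eleph
  sorted[5] = elephan9ZG$
  sorted[6] = ephan9ZG$el
  sorted[7] = han9ZG$elep
  sorted[8] = lephan9ZG$e
  sorted[9] = n9ZG$elepha
  sorted[10] = phan9ZG$ele
sorted[3] = ZG$elephan9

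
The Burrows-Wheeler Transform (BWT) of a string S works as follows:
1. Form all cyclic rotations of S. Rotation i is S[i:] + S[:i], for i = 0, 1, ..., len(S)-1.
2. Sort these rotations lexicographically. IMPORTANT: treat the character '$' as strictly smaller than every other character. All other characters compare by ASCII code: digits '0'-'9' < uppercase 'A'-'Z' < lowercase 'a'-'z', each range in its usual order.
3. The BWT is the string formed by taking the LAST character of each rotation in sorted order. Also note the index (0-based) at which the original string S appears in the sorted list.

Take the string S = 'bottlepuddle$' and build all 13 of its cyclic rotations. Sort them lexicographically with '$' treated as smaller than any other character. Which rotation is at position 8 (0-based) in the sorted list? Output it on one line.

All 13 rotations (rotation i = S[i:]+S[:i]):
  rot[0] = bottlepuddle$
  rot[1] = ottlepuddle$b
  rot[2] = ttlepuddle$bo
  rot[3] = tlepuddle$bot
  rot[4] = lepuddle$bott
  rot[5] = epuddle$bottl
  rot[6] = puddle$bottle
  rot[7] = uddle$bottlep
  rot[8] = ddle$bottlepu
  rot[9] = dle$bottlepud
  rot[10] = le$bottlepudd
  rot[11] = e$bottlepuddl
  rot[12] = $bottlepuddle
Sorted (with $ < everything):
  sorted[0] = $bottlepuddle
  sorted[1] = bottlepuddle$
  sorted[2] = ddle$bottlepu
  sorted[3] = dle$bottlepud
  sorted[4] = e$bottlepuddl
  sorted[5] = epuddle$bottl
  sorted[6] = le$bottlepudd
  sorted[7] = lepuddle$bott
  sorted[8] = ottlepuddle$b
  sorted[9] = puddle$bottle
  sorted[10] = tlepuddle$bot
  sorted[11] = ttlepuddle$bo
  sorted[12] = uddle$bottlep
sorted[8] = ottlepuddle$b

Answer: ottlepuddle$b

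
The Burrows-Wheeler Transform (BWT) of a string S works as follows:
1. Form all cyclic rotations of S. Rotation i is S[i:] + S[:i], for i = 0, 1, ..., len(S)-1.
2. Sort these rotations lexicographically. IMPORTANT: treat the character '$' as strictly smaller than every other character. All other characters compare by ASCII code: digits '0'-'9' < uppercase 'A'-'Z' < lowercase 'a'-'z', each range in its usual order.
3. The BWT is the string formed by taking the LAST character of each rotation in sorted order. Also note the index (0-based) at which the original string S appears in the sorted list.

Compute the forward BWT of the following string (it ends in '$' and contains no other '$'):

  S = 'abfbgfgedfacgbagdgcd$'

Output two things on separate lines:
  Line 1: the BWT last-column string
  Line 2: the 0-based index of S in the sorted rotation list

Answer: d$fbgafgaceggdbgcdafb
1

Derivation:
All 21 rotations (rotation i = S[i:]+S[:i]):
  rot[0] = abfbgfgedfacgbagdgcd$
  rot[1] = bfbgfgedfacgbagdgcd$a
  rot[2] = fbgfgedfacgbagdgcd$ab
  rot[3] = bgfgedfacgbagdgcd$abf
  rot[4] = gfgedfacgbagdgcd$abfb
  rot[5] = fgedfacgbagdgcd$abfbg
  rot[6] = gedfacgbagdgcd$abfbgf
  rot[7] = edfacgbagdgcd$abfbgfg
  rot[8] = dfacgbagdgcd$abfbgfge
  rot[9] = facgbagdgcd$abfbgfged
  rot[10] = acgbagdgcd$abfbgfgedf
  rot[11] = cgbagdgcd$abfbgfgedfa
  rot[12] = gbagdgcd$abfbgfgedfac
  rot[13] = bagdgcd$abfbgfgedfacg
  rot[14] = agdgcd$abfbgfgedfacgb
  rot[15] = gdgcd$abfbgfgedfacgba
  rot[16] = dgcd$abfbgfgedfacgbag
  rot[17] = gcd$abfbgfgedfacgbagd
  rot[18] = cd$abfbgfgedfacgbagdg
  rot[19] = d$abfbgfgedfacgbagdgc
  rot[20] = $abfbgfgedfacgbagdgcd
Sorted (with $ < everything):
  sorted[0] = $abfbgfgedfacgbagdgcd  (last char: 'd')
  sorted[1] = abfbgfgedfacgbagdgcd$  (last char: '$')
  sorted[2] = acgbagdgcd$abfbgfgedf  (last char: 'f')
  sorted[3] = agdgcd$abfbgfgedfacgb  (last char: 'b')
  sorted[4] = bagdgcd$abfbgfgedfacg  (last char: 'g')
  sorted[5] = bfbgfgedfacgbagdgcd$a  (last char: 'a')
  sorted[6] = bgfgedfacgbagdgcd$abf  (last char: 'f')
  sorted[7] = cd$abfbgfgedfacgbagdg  (last char: 'g')
  sorted[8] = cgbagdgcd$abfbgfgedfa  (last char: 'a')
  sorted[9] = d$abfbgfgedfacgbagdgc  (last char: 'c')
  sorted[10] = dfacgbagdgcd$abfbgfge  (last char: 'e')
  sorted[11] = dgcd$abfbgfgedfacgbag  (last char: 'g')
  sorted[12] = edfacgbagdgcd$abfbgfg  (last char: 'g')
  sorted[13] = facgbagdgcd$abfbgfged  (last char: 'd')
  sorted[14] = fbgfgedfacgbagdgcd$ab  (last char: 'b')
  sorted[15] = fgedfacgbagdgcd$abfbg  (last char: 'g')
  sorted[16] = gbagdgcd$abfbgfgedfac  (last char: 'c')
  sorted[17] = gcd$abfbgfgedfacgbagd  (last char: 'd')
  sorted[18] = gdgcd$abfbgfgedfacgba  (last char: 'a')
  sorted[19] = gedfacgbagdgcd$abfbgf  (last char: 'f')
  sorted[20] = gfgedfacgbagdgcd$abfb  (last char: 'b')
Last column: d$fbgafgaceggdbgcdafb
Original string S is at sorted index 1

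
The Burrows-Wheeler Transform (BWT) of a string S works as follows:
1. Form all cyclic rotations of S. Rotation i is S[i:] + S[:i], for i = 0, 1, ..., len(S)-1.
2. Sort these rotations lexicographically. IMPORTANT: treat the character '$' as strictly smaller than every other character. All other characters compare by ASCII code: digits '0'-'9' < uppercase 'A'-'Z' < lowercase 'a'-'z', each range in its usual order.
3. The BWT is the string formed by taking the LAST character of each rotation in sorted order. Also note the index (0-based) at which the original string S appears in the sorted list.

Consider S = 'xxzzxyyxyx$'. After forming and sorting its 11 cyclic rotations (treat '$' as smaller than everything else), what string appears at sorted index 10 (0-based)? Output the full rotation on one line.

All 11 rotations (rotation i = S[i:]+S[:i]):
  rot[0] = xxzzxyyxyx$
  rot[1] = xzzxyyxyx$x
  rot[2] = zzxyyxyx$xx
  rot[3] = zxyyxyx$xxz
  rot[4] = xyyxyx$xxzz
  rot[5] = yyxyx$xxzzx
  rot[6] = yxyx$xxzzxy
  rot[7] = xyx$xxzzxyy
  rot[8] = yx$xxzzxyyx
  rot[9] = x$xxzzxyyxy
  rot[10] = $xxzzxyyxyx
Sorted (with $ < everything):
  sorted[0] = $xxzzxyyxyx
  sorted[1] = x$xxzzxyyxy
  sorted[2] = xxzzxyyxyx$
  sorted[3] = xyx$xxzzxyy
  sorted[4] = xyyxyx$xxzz
  sorted[5] = xzzxyyxyx$x
  sorted[6] = yx$xxzzxyyx
  sorted[7] = yxyx$xxzzxy
  sorted[8] = yyxyx$xxzzx
  sorted[9] = zxyyxyx$xxz
  sorted[10] = zzxyyxyx$xx
sorted[10] = zzxyyxyx$xx

Answer: zzxyyxyx$xx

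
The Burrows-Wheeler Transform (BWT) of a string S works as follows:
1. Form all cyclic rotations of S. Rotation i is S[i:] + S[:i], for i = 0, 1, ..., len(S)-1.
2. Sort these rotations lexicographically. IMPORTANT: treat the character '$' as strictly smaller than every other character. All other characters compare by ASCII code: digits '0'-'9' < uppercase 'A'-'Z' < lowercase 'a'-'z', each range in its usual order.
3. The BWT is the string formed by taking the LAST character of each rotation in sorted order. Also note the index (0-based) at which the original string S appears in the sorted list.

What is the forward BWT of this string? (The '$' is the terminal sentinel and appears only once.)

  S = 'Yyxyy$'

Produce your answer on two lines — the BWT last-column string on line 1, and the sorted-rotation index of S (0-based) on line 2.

Answer: y$yyYx
1

Derivation:
All 6 rotations (rotation i = S[i:]+S[:i]):
  rot[0] = Yyxyy$
  rot[1] = yxyy$Y
  rot[2] = xyy$Yy
  rot[3] = yy$Yyx
  rot[4] = y$Yyxy
  rot[5] = $Yyxyy
Sorted (with $ < everything):
  sorted[0] = $Yyxyy  (last char: 'y')
  sorted[1] = Yyxyy$  (last char: '$')
  sorted[2] = xyy$Yy  (last char: 'y')
  sorted[3] = y$Yyxy  (last char: 'y')
  sorted[4] = yxyy$Y  (last char: 'Y')
  sorted[5] = yy$Yyx  (last char: 'x')
Last column: y$yyYx
Original string S is at sorted index 1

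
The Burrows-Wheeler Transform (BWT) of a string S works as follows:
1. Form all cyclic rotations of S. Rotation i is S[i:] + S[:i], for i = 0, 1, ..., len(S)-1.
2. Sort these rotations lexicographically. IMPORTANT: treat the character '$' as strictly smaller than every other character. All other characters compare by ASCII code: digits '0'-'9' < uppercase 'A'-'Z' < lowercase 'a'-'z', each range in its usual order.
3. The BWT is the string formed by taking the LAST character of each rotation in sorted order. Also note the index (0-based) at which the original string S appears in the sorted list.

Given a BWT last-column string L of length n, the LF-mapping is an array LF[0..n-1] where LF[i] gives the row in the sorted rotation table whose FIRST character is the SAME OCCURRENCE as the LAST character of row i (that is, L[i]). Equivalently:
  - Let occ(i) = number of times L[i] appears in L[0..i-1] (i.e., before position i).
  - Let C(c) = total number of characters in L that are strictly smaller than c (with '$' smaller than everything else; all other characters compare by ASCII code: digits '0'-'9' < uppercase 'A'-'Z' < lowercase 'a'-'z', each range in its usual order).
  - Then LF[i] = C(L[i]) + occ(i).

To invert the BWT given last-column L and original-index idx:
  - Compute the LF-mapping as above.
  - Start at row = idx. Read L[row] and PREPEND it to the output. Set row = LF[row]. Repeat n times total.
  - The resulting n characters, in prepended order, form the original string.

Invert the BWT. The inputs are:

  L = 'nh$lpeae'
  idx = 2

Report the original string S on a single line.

LF mapping: 6 4 0 5 7 2 1 3
Walk LF starting at row 2, prepending L[row]:
  step 1: row=2, L[2]='$', prepend. Next row=LF[2]=0
  step 2: row=0, L[0]='n', prepend. Next row=LF[0]=6
  step 3: row=6, L[6]='a', prepend. Next row=LF[6]=1
  step 4: row=1, L[1]='h', prepend. Next row=LF[1]=4
  step 5: row=4, L[4]='p', prepend. Next row=LF[4]=7
  step 6: row=7, L[7]='e', prepend. Next row=LF[7]=3
  step 7: row=3, L[3]='l', prepend. Next row=LF[3]=5
  step 8: row=5, L[5]='e', prepend. Next row=LF[5]=2
Reversed output: elephan$

Answer: elephan$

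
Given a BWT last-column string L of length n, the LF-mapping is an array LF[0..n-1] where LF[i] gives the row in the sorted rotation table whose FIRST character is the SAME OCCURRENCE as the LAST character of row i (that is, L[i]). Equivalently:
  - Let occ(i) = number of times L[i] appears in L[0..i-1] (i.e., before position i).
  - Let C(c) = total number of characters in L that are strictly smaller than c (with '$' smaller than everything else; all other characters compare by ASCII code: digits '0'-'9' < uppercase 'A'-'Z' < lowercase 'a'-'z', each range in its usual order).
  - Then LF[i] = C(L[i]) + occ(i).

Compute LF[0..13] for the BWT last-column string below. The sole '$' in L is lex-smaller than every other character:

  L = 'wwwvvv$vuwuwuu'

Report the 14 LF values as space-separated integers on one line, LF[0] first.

Char counts: '$':1, 'u':4, 'v':4, 'w':5
C (first-col start): C('$')=0, C('u')=1, C('v')=5, C('w')=9
L[0]='w': occ=0, LF[0]=C('w')+0=9+0=9
L[1]='w': occ=1, LF[1]=C('w')+1=9+1=10
L[2]='w': occ=2, LF[2]=C('w')+2=9+2=11
L[3]='v': occ=0, LF[3]=C('v')+0=5+0=5
L[4]='v': occ=1, LF[4]=C('v')+1=5+1=6
L[5]='v': occ=2, LF[5]=C('v')+2=5+2=7
L[6]='$': occ=0, LF[6]=C('$')+0=0+0=0
L[7]='v': occ=3, LF[7]=C('v')+3=5+3=8
L[8]='u': occ=0, LF[8]=C('u')+0=1+0=1
L[9]='w': occ=3, LF[9]=C('w')+3=9+3=12
L[10]='u': occ=1, LF[10]=C('u')+1=1+1=2
L[11]='w': occ=4, LF[11]=C('w')+4=9+4=13
L[12]='u': occ=2, LF[12]=C('u')+2=1+2=3
L[13]='u': occ=3, LF[13]=C('u')+3=1+3=4

Answer: 9 10 11 5 6 7 0 8 1 12 2 13 3 4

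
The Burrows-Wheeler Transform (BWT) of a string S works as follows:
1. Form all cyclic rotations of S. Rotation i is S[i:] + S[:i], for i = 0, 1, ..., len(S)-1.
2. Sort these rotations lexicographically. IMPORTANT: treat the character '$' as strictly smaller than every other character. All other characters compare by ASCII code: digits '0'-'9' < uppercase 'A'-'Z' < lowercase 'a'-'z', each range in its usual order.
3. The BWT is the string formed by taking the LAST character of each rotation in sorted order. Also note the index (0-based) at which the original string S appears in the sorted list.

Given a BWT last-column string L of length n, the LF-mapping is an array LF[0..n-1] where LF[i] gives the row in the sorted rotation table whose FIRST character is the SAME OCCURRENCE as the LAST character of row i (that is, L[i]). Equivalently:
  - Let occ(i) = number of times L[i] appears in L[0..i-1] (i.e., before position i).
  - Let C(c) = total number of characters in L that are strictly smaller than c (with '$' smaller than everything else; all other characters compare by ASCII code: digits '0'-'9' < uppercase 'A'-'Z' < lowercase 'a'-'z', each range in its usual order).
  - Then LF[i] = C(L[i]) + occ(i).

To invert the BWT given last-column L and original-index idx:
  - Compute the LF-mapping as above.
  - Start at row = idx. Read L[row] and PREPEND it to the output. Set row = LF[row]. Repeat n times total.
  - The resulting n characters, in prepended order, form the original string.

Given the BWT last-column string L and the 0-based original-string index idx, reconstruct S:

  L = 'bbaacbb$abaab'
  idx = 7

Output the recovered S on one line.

Answer: baaababcabbb$

Derivation:
LF mapping: 6 7 1 2 12 8 9 0 3 10 4 5 11
Walk LF starting at row 7, prepending L[row]:
  step 1: row=7, L[7]='$', prepend. Next row=LF[7]=0
  step 2: row=0, L[0]='b', prepend. Next row=LF[0]=6
  step 3: row=6, L[6]='b', prepend. Next row=LF[6]=9
  step 4: row=9, L[9]='b', prepend. Next row=LF[9]=10
  step 5: row=10, L[10]='a', prepend. Next row=LF[10]=4
  step 6: row=4, L[4]='c', prepend. Next row=LF[4]=12
  step 7: row=12, L[12]='b', prepend. Next row=LF[12]=11
  step 8: row=11, L[11]='a', prepend. Next row=LF[11]=5
  step 9: row=5, L[5]='b', prepend. Next row=LF[5]=8
  step 10: row=8, L[8]='a', prepend. Next row=LF[8]=3
  step 11: row=3, L[3]='a', prepend. Next row=LF[3]=2
  step 12: row=2, L[2]='a', prepend. Next row=LF[2]=1
  step 13: row=1, L[1]='b', prepend. Next row=LF[1]=7
Reversed output: baaababcabbb$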